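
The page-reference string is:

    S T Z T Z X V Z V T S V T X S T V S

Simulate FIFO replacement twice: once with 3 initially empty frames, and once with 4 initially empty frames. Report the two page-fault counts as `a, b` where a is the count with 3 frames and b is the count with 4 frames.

3 frames: F F F . . F F . . F F . . F . . F . → 9 faults.
4 frames: F F F . . F F . . . F . F . . . . . → 7 faults.
7 < 9: adding a frame reduced faults, as is typical.

9, 7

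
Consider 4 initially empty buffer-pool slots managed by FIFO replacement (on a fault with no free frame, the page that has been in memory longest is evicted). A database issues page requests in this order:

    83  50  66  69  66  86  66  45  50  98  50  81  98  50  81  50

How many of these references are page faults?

9

83 -> fault, frames [83]
50 -> fault, frames [83, 50]
66 -> fault, frames [83, 50, 66]
69 -> fault, frames [83, 50, 66, 69]
66 -> hit
86 -> fault, evict 83, frames [50, 66, 69, 86]
66 -> hit
45 -> fault, evict 50, frames [66, 69, 86, 45]
50 -> fault, evict 66, frames [69, 86, 45, 50]
98 -> fault, evict 69, frames [86, 45, 50, 98]
50 -> hit
81 -> fault, evict 86, frames [45, 50, 98, 81]
98 -> hit
50 -> hit
81 -> hit
50 -> hit
Page faults: 9.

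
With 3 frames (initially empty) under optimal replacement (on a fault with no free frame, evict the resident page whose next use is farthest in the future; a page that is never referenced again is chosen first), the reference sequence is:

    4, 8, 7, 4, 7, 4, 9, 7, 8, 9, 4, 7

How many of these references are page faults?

5

4 → fault, frames (4)
8 → fault, frames (4 8)
7 → fault, frames (4 8 7)
4 → hit
7 → hit
4 → hit
9 → fault, evict 4, frames (8 7 9)
7 → hit
8 → hit
9 → hit
4 → fault, evict 9, frames (8 7 4)
7 → hit
Page faults: 5.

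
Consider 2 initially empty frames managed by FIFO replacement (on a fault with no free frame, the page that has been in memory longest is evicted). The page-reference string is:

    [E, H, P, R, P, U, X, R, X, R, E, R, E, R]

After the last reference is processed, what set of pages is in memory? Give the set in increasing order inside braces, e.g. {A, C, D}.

E -> miss, frames {E}
H -> miss, frames {E,H}
P -> miss, evict E, frames {H,P}
R -> miss, evict H, frames {P,R}
P -> hit
U -> miss, evict P, frames {R,U}
X -> miss, evict R, frames {U,X}
R -> miss, evict U, frames {X,R}
X -> hit
R -> hit
E -> miss, evict X, frames {R,E}
R -> hit
E -> hit
R -> hit

{E, R}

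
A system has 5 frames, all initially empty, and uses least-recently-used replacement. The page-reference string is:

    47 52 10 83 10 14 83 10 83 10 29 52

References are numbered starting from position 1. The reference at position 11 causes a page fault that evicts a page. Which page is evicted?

47

pos 1: 47 → fault, frames {47}
pos 2: 52 → fault, frames {47,52}
pos 3: 10 → fault, frames {47,52,10}
pos 4: 83 → fault, frames {47,52,10,83}
pos 5: 10 → hit
pos 6: 14 → fault, frames {47,52,83,10,14}
pos 7: 83 → hit
pos 8: 10 → hit
pos 9: 83 → hit
pos 10: 10 → hit
pos 11: 29 → fault, evict 47, frames {52,14,83,10,29}
At position 11, page 47 is evicted.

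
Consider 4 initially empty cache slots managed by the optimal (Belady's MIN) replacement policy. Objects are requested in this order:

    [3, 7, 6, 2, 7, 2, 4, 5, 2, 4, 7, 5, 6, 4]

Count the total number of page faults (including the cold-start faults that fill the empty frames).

7

3 -> fault, frames {3}
7 -> fault, frames {3,7}
6 -> fault, frames {3,7,6}
2 -> fault, frames {3,7,6,2}
7 -> hit
2 -> hit
4 -> fault, evict 3, frames {7,6,2,4}
5 -> fault, evict 6, frames {7,2,4,5}
2 -> hit
4 -> hit
7 -> hit
5 -> hit
6 -> fault, evict 5, frames {7,2,4,6}
4 -> hit
Page faults: 7.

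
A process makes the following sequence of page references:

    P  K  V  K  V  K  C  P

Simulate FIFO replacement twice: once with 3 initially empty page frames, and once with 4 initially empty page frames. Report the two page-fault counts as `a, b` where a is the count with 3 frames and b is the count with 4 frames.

3 frames: F F F . . . F F → 5 faults.
4 frames: F F F . . . F . → 4 faults.
4 < 5: adding a frame reduced faults, as is typical.

5, 4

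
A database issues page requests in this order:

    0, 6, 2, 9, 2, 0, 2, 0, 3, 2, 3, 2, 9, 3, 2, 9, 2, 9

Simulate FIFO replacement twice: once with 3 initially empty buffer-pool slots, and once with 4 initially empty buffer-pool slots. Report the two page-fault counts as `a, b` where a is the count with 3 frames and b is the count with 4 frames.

3 frames: F F F F . F . . F F . . F . . . . . → 8 faults.
4 frames: F F F F . . . . F . . . . . . . . . → 5 faults.
5 < 8: adding a frame reduced faults, as is typical.

8, 5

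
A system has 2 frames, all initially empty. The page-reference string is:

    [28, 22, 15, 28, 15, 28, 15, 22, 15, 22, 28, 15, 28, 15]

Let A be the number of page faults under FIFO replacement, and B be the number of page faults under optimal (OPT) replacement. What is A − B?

Under FIFO: F F F F . . . F F . F . . . → 7 faults.
Under OPT: F F F . . . . F . . F . . . → 5 faults.
A − B = 7 − 5 = 2.

2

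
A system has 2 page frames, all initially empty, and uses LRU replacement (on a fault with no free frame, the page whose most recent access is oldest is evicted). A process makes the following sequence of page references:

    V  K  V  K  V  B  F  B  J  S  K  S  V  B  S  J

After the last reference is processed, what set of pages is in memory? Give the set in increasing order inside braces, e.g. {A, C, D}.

{J, S}

V: miss, frames [V]
K: miss, frames [V, K]
V: hit
K: hit
V: hit
B: miss, evict K, frames [V, B]
F: miss, evict V, frames [B, F]
B: hit
J: miss, evict F, frames [B, J]
S: miss, evict B, frames [J, S]
K: miss, evict J, frames [S, K]
S: hit
V: miss, evict K, frames [S, V]
B: miss, evict S, frames [V, B]
S: miss, evict V, frames [B, S]
J: miss, evict B, frames [S, J]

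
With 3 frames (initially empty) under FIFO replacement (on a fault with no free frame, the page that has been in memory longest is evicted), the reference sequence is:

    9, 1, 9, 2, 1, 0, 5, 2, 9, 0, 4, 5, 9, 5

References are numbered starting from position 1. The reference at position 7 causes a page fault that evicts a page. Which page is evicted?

pos 1: 9 -> miss, frames [9]
pos 2: 1 -> miss, frames [9, 1]
pos 3: 9 -> hit
pos 4: 2 -> miss, frames [9, 1, 2]
pos 5: 1 -> hit
pos 6: 0 -> miss, evict 9, frames [1, 2, 0]
pos 7: 5 -> miss, evict 1, frames [2, 0, 5]
At position 7, page 1 is evicted.

1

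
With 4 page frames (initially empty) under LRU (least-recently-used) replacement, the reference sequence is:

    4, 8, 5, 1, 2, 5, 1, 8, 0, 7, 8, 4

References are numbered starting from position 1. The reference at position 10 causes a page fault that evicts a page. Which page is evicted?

pos 1: 4 → fault, frames {4}
pos 2: 8 → fault, frames {4,8}
pos 3: 5 → fault, frames {4,8,5}
pos 4: 1 → fault, frames {4,8,5,1}
pos 5: 2 → fault, evict 4, frames {8,5,1,2}
pos 6: 5 → hit
pos 7: 1 → hit
pos 8: 8 → hit
pos 9: 0 → fault, evict 2, frames {5,1,8,0}
pos 10: 7 → fault, evict 5, frames {1,8,0,7}
At position 10, page 5 is evicted.

5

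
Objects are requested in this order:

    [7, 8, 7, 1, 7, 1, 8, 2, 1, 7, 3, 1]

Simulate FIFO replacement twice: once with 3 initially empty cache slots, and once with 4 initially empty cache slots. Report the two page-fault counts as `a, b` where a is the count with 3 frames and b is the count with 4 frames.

3 frames: F F . F . . . F . F F F → 7 faults.
4 frames: F F . F . . . F . . F . → 5 faults.
5 < 7: adding a frame reduced faults, as is typical.

7, 5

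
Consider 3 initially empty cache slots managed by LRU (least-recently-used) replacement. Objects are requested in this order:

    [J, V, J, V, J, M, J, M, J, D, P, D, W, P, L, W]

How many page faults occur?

J: miss, frames (J)
V: miss, frames (J V)
J: hit
V: hit
J: hit
M: miss, frames (V J M)
J: hit
M: hit
J: hit
D: miss, evict V, frames (M J D)
P: miss, evict M, frames (J D P)
D: hit
W: miss, evict J, frames (P D W)
P: hit
L: miss, evict D, frames (W P L)
W: hit
Page faults: 7.

7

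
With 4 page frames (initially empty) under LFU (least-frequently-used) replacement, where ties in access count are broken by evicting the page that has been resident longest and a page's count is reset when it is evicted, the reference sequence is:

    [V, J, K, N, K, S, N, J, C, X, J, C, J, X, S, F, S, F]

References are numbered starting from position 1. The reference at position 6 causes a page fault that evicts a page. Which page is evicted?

pos 1: V: miss, frames [V]
pos 2: J: miss, frames [V, J]
pos 3: K: miss, frames [V, J, K]
pos 4: N: miss, frames [V, J, K, N]
pos 5: K: hit
pos 6: S: miss, evict V, frames [J, K, N, S]
At position 6, page V is evicted.

V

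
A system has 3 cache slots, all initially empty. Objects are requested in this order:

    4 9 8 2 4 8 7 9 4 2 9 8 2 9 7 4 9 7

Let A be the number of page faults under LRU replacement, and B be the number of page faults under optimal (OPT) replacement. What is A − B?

Under LRU: F F F F F . F F F F . F . . F F . . → 12 faults.
Under OPT: F F F F . . F F . . . F . . F F . . → 9 faults.
A − B = 12 − 9 = 3.

3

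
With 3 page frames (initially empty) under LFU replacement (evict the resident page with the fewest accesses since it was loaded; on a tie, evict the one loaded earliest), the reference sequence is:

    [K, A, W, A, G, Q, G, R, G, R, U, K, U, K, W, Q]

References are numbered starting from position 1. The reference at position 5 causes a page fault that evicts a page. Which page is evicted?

pos 1: K -> miss, frames {K}
pos 2: A -> miss, frames {K,A}
pos 3: W -> miss, frames {K,A,W}
pos 4: A -> hit
pos 5: G -> miss, evict K, frames {A,W,G}
At position 5, page K is evicted.

K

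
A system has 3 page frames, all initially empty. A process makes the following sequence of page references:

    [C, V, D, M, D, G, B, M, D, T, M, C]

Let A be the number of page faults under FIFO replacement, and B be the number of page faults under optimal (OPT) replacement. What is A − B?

2

Under FIFO: F F F F . F F . F F F F → 10 faults.
Under OPT: F F F F . F F . . F . F → 8 faults.
A − B = 10 − 8 = 2.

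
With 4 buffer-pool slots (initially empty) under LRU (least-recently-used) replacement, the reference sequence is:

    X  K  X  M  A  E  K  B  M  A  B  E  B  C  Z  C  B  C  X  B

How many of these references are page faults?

13

X -> fault, frames [X]
K -> fault, frames [X, K]
X -> hit
M -> fault, frames [K, X, M]
A -> fault, frames [K, X, M, A]
E -> fault, evict K, frames [X, M, A, E]
K -> fault, evict X, frames [M, A, E, K]
B -> fault, evict M, frames [A, E, K, B]
M -> fault, evict A, frames [E, K, B, M]
A -> fault, evict E, frames [K, B, M, A]
B -> hit
E -> fault, evict K, frames [M, A, B, E]
B -> hit
C -> fault, evict M, frames [A, E, B, C]
Z -> fault, evict A, frames [E, B, C, Z]
C -> hit
B -> hit
C -> hit
X -> fault, evict E, frames [Z, B, C, X]
B -> hit
Page faults: 13.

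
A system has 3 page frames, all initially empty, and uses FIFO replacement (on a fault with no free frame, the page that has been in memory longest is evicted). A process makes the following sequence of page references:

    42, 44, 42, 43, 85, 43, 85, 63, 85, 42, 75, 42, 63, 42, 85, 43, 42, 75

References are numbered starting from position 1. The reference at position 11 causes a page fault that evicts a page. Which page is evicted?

pos 1: 42 → miss, frames (42)
pos 2: 44 → miss, frames (42 44)
pos 3: 42 → hit
pos 4: 43 → miss, frames (42 44 43)
pos 5: 85 → miss, evict 42, frames (44 43 85)
pos 6: 43 → hit
pos 7: 85 → hit
pos 8: 63 → miss, evict 44, frames (43 85 63)
pos 9: 85 → hit
pos 10: 42 → miss, evict 43, frames (85 63 42)
pos 11: 75 → miss, evict 85, frames (63 42 75)
At position 11, page 85 is evicted.

85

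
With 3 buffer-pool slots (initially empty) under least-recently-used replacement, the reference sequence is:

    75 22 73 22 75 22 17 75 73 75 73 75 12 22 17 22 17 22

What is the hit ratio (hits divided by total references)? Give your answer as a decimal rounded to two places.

0.56

75: miss, frames (75)
22: miss, frames (75 22)
73: miss, frames (75 22 73)
22: hit
75: hit
22: hit
17: miss, evict 73, frames (75 22 17)
75: hit
73: miss, evict 22, frames (17 75 73)
75: hit
73: hit
75: hit
12: miss, evict 17, frames (73 75 12)
22: miss, evict 73, frames (75 12 22)
17: miss, evict 75, frames (12 22 17)
22: hit
17: hit
22: hit
Hits: 10 of 18 references → 10/18 = 0.5556.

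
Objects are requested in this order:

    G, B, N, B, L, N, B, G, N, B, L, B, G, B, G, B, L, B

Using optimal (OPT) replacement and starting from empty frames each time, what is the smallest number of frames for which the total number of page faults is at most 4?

f=1: 18 faults
f=2: 10 faults
f=3: 6 faults
f=4: 4 faults
Smallest f with faults ≤ 4 is 4.

4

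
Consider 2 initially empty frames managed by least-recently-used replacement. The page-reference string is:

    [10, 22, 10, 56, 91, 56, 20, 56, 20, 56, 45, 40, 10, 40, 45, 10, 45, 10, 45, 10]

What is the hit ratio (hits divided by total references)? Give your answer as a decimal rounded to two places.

10 -> fault, frames (10)
22 -> fault, frames (10 22)
10 -> hit
56 -> fault, evict 22, frames (10 56)
91 -> fault, evict 10, frames (56 91)
56 -> hit
20 -> fault, evict 91, frames (56 20)
56 -> hit
20 -> hit
56 -> hit
45 -> fault, evict 20, frames (56 45)
40 -> fault, evict 56, frames (45 40)
10 -> fault, evict 45, frames (40 10)
40 -> hit
45 -> fault, evict 10, frames (40 45)
10 -> fault, evict 40, frames (45 10)
45 -> hit
10 -> hit
45 -> hit
10 -> hit
Hits: 10 of 20 references → 10/20 = 0.5000.

0.50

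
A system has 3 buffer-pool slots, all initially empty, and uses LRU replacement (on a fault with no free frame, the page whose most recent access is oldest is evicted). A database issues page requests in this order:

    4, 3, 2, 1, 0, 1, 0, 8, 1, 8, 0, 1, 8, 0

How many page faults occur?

4: fault, frames (4)
3: fault, frames (4 3)
2: fault, frames (4 3 2)
1: fault, evict 4, frames (3 2 1)
0: fault, evict 3, frames (2 1 0)
1: hit
0: hit
8: fault, evict 2, frames (1 0 8)
1: hit
8: hit
0: hit
1: hit
8: hit
0: hit
Page faults: 6.

6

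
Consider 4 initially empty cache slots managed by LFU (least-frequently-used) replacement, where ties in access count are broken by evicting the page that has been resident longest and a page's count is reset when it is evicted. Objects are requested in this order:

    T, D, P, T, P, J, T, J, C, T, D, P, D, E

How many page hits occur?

7

T → miss, frames {T}
D → miss, frames {T,D}
P → miss, frames {T,D,P}
T → hit
P → hit
J → miss, frames {T,D,P,J}
T → hit
J → hit
C → miss, evict D, frames {T,P,J,C}
T → hit
D → miss, evict C, frames {T,P,J,D}
P → hit
D → hit
E → miss, evict J, frames {T,P,D,E}
Hits: 7.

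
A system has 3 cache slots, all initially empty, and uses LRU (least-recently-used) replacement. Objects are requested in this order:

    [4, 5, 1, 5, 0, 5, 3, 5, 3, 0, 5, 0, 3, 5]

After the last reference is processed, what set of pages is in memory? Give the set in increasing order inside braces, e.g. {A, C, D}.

4: fault, frames (4)
5: fault, frames (4 5)
1: fault, frames (4 5 1)
5: hit
0: fault, evict 4, frames (1 5 0)
5: hit
3: fault, evict 1, frames (0 5 3)
5: hit
3: hit
0: hit
5: hit
0: hit
3: hit
5: hit

{0, 3, 5}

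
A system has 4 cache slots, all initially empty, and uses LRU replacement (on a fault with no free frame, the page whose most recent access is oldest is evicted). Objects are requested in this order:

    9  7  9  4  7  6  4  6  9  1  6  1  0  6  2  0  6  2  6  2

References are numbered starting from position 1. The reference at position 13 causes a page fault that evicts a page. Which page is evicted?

4

pos 1: 9: miss, frames (9)
pos 2: 7: miss, frames (9 7)
pos 3: 9: hit
pos 4: 4: miss, frames (7 9 4)
pos 5: 7: hit
pos 6: 6: miss, frames (9 4 7 6)
pos 7: 4: hit
pos 8: 6: hit
pos 9: 9: hit
pos 10: 1: miss, evict 7, frames (4 6 9 1)
pos 11: 6: hit
pos 12: 1: hit
pos 13: 0: miss, evict 4, frames (9 6 1 0)
At position 13, page 4 is evicted.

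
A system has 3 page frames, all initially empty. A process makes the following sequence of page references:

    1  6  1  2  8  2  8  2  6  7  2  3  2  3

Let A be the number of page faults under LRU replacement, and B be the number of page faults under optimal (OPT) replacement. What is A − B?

1

Under LRU: F F . F F . . . F F . F . . → 7 faults.
Under OPT: F F . F F . . . . F . F . . → 6 faults.
A − B = 7 − 6 = 1.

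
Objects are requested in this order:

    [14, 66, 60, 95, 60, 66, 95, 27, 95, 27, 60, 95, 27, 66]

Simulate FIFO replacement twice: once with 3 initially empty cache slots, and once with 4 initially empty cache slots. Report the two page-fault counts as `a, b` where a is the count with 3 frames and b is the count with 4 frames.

6, 5

3 frames: F F F F . . . F . . . . . F → 6 faults.
4 frames: F F F F . . . F . . . . . . → 5 faults.
5 < 6: adding a frame reduced faults, as is typical.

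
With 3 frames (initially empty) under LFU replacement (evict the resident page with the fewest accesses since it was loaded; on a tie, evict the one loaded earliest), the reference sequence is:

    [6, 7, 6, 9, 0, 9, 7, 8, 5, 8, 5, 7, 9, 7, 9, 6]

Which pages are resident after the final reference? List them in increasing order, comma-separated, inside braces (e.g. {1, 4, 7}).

{6, 7, 9}

6: miss, frames [6]
7: miss, frames [6, 7]
6: hit
9: miss, frames [6, 7, 9]
0: miss, evict 7, frames [6, 9, 0]
9: hit
7: miss, evict 0, frames [6, 9, 7]
8: miss, evict 7, frames [6, 9, 8]
5: miss, evict 8, frames [6, 9, 5]
8: miss, evict 5, frames [6, 9, 8]
5: miss, evict 8, frames [6, 9, 5]
7: miss, evict 5, frames [6, 9, 7]
9: hit
7: hit
9: hit
6: hit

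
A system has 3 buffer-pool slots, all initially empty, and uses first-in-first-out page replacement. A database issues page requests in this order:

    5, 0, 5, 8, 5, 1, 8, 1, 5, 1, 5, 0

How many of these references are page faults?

6

5 → miss, frames {5}
0 → miss, frames {5,0}
5 → hit
8 → miss, frames {5,0,8}
5 → hit
1 → miss, evict 5, frames {0,8,1}
8 → hit
1 → hit
5 → miss, evict 0, frames {8,1,5}
1 → hit
5 → hit
0 → miss, evict 8, frames {1,5,0}
Page faults: 6.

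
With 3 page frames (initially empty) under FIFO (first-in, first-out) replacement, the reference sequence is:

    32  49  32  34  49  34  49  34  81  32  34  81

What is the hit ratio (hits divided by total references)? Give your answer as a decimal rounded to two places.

0.58

32 -> miss, frames [32]
49 -> miss, frames [32, 49]
32 -> hit
34 -> miss, frames [32, 49, 34]
49 -> hit
34 -> hit
49 -> hit
34 -> hit
81 -> miss, evict 32, frames [49, 34, 81]
32 -> miss, evict 49, frames [34, 81, 32]
34 -> hit
81 -> hit
Hits: 7 of 12 references → 7/12 = 0.5833.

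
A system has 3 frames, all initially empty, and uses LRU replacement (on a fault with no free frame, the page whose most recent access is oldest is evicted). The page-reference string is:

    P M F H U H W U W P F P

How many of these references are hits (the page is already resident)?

4

P → miss, frames [P]
M → miss, frames [P, M]
F → miss, frames [P, M, F]
H → miss, evict P, frames [M, F, H]
U → miss, evict M, frames [F, H, U]
H → hit
W → miss, evict F, frames [U, H, W]
U → hit
W → hit
P → miss, evict H, frames [U, W, P]
F → miss, evict U, frames [W, P, F]
P → hit
Hits: 4.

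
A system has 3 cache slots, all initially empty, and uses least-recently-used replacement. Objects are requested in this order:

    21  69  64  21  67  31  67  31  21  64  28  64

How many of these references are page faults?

7

21: miss, frames [21]
69: miss, frames [21, 69]
64: miss, frames [21, 69, 64]
21: hit
67: miss, evict 69, frames [64, 21, 67]
31: miss, evict 64, frames [21, 67, 31]
67: hit
31: hit
21: hit
64: miss, evict 67, frames [31, 21, 64]
28: miss, evict 31, frames [21, 64, 28]
64: hit
Page faults: 7.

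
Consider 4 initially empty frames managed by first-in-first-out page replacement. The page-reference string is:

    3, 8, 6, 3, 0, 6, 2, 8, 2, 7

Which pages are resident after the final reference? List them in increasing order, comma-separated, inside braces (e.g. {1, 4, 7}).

3 → miss, frames (3)
8 → miss, frames (3 8)
6 → miss, frames (3 8 6)
3 → hit
0 → miss, frames (3 8 6 0)
6 → hit
2 → miss, evict 3, frames (8 6 0 2)
8 → hit
2 → hit
7 → miss, evict 8, frames (6 0 2 7)

{0, 2, 6, 7}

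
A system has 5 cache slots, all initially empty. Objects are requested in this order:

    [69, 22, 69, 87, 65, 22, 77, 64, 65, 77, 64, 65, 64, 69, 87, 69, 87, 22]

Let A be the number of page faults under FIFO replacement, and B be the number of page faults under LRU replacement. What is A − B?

Under FIFO: F F . F F . F F . . . . . F . . . F → 8 faults.
Under LRU: F F . F F . F F . . . . . F F . . F → 9 faults.
A − B = 8 − 9 = -1.

-1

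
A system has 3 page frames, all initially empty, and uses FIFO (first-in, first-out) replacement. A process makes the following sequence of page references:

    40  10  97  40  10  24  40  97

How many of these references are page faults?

40: fault, frames {40}
10: fault, frames {40,10}
97: fault, frames {40,10,97}
40: hit
10: hit
24: fault, evict 40, frames {10,97,24}
40: fault, evict 10, frames {97,24,40}
97: hit
Page faults: 5.

5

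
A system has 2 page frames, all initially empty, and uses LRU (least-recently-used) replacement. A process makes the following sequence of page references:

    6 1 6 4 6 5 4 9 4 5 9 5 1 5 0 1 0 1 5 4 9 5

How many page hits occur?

7

6 -> fault, frames [6]
1 -> fault, frames [6, 1]
6 -> hit
4 -> fault, evict 1, frames [6, 4]
6 -> hit
5 -> fault, evict 4, frames [6, 5]
4 -> fault, evict 6, frames [5, 4]
9 -> fault, evict 5, frames [4, 9]
4 -> hit
5 -> fault, evict 9, frames [4, 5]
9 -> fault, evict 4, frames [5, 9]
5 -> hit
1 -> fault, evict 9, frames [5, 1]
5 -> hit
0 -> fault, evict 1, frames [5, 0]
1 -> fault, evict 5, frames [0, 1]
0 -> hit
1 -> hit
5 -> fault, evict 0, frames [1, 5]
4 -> fault, evict 1, frames [5, 4]
9 -> fault, evict 5, frames [4, 9]
5 -> fault, evict 4, frames [9, 5]
Hits: 7.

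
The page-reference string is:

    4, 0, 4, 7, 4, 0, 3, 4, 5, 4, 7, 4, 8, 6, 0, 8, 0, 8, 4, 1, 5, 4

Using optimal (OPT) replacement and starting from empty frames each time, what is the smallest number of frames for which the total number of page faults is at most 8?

5

f=1: 22 faults
f=2: 13 faults
f=3: 10 faults
f=4: 9 faults
f=5: 8 faults
f=6: 8 faults
f=7: 8 faults
f=8: 8 faults
Smallest f with faults ≤ 8 is 5.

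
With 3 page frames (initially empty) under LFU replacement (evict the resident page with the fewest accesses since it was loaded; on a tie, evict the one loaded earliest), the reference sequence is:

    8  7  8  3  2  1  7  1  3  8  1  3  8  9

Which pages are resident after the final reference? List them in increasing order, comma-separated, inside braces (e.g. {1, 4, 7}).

{1, 8, 9}

8: fault, frames [8]
7: fault, frames [8, 7]
8: hit
3: fault, frames [8, 7, 3]
2: fault, evict 7, frames [8, 3, 2]
1: fault, evict 3, frames [8, 2, 1]
7: fault, evict 2, frames [8, 1, 7]
1: hit
3: fault, evict 7, frames [8, 1, 3]
8: hit
1: hit
3: hit
8: hit
9: fault, evict 3, frames [8, 1, 9]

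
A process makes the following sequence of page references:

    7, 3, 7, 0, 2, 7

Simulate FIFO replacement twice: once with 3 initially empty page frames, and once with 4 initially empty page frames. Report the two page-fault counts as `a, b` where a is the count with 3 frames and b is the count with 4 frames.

3 frames: F F . F F F → 5 faults.
4 frames: F F . F F . → 4 faults.
4 < 5: adding a frame reduced faults, as is typical.

5, 4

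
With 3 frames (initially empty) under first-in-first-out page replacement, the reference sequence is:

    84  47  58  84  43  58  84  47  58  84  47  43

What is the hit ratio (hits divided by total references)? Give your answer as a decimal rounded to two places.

0.33

84 -> fault, frames [84]
47 -> fault, frames [84, 47]
58 -> fault, frames [84, 47, 58]
84 -> hit
43 -> fault, evict 84, frames [47, 58, 43]
58 -> hit
84 -> fault, evict 47, frames [58, 43, 84]
47 -> fault, evict 58, frames [43, 84, 47]
58 -> fault, evict 43, frames [84, 47, 58]
84 -> hit
47 -> hit
43 -> fault, evict 84, frames [47, 58, 43]
Hits: 4 of 12 references → 4/12 = 0.3333.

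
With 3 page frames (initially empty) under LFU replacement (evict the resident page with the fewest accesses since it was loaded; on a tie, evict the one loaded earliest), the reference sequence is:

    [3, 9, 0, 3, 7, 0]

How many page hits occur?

3 -> fault, frames [3]
9 -> fault, frames [3, 9]
0 -> fault, frames [3, 9, 0]
3 -> hit
7 -> fault, evict 9, frames [3, 0, 7]
0 -> hit
Hits: 2.

2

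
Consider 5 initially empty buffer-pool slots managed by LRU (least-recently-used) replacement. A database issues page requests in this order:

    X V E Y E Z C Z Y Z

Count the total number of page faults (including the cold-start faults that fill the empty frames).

6

X → fault, frames (X)
V → fault, frames (X V)
E → fault, frames (X V E)
Y → fault, frames (X V E Y)
E → hit
Z → fault, frames (X V Y E Z)
C → fault, evict X, frames (V Y E Z C)
Z → hit
Y → hit
Z → hit
Page faults: 6.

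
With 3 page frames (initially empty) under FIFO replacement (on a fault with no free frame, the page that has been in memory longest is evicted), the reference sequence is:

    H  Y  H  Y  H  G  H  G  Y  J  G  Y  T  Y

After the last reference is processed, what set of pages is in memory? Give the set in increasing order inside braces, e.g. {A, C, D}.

H -> fault, frames (H)
Y -> fault, frames (H Y)
H -> hit
Y -> hit
H -> hit
G -> fault, frames (H Y G)
H -> hit
G -> hit
Y -> hit
J -> fault, evict H, frames (Y G J)
G -> hit
Y -> hit
T -> fault, evict Y, frames (G J T)
Y -> fault, evict G, frames (J T Y)

{J, T, Y}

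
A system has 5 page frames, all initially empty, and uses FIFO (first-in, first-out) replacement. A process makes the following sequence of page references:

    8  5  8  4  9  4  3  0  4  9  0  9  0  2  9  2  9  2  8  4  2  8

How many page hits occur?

13

8 → fault, frames (8)
5 → fault, frames (8 5)
8 → hit
4 → fault, frames (8 5 4)
9 → fault, frames (8 5 4 9)
4 → hit
3 → fault, frames (8 5 4 9 3)
0 → fault, evict 8, frames (5 4 9 3 0)
4 → hit
9 → hit
0 → hit
9 → hit
0 → hit
2 → fault, evict 5, frames (4 9 3 0 2)
9 → hit
2 → hit
9 → hit
2 → hit
8 → fault, evict 4, frames (9 3 0 2 8)
4 → fault, evict 9, frames (3 0 2 8 4)
2 → hit
8 → hit
Hits: 13.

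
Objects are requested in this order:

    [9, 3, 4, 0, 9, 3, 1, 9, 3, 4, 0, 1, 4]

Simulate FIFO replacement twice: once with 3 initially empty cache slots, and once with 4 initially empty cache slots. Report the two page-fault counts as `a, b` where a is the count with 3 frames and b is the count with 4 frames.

9, 10

3 frames: F F F F F F F . . F F . . → 9 faults.
4 frames: F F F F . . F F F F F F . → 10 faults.
10 > 9: adding a frame increased faults — Belady's anomaly.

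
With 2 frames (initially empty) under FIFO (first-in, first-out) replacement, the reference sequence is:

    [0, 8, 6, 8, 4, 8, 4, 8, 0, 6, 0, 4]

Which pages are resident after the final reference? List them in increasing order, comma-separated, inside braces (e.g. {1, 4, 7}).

{4, 6}

0 → fault, frames {0}
8 → fault, frames {0,8}
6 → fault, evict 0, frames {8,6}
8 → hit
4 → fault, evict 8, frames {6,4}
8 → fault, evict 6, frames {4,8}
4 → hit
8 → hit
0 → fault, evict 4, frames {8,0}
6 → fault, evict 8, frames {0,6}
0 → hit
4 → fault, evict 0, frames {6,4}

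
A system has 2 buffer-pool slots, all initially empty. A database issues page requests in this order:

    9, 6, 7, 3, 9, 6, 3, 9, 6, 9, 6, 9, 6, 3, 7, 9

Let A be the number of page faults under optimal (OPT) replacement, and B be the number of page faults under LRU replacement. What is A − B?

Under OPT: F F F F . F . F . . . . . F F . → 8 faults.
Under LRU: F F F F F F F F F . . . . F F F → 12 faults.
A − B = 8 − 12 = -4.

-4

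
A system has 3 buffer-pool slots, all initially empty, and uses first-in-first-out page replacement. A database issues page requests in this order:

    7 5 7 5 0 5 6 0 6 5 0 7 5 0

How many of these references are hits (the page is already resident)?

7

7 -> miss, frames (7)
5 -> miss, frames (7 5)
7 -> hit
5 -> hit
0 -> miss, frames (7 5 0)
5 -> hit
6 -> miss, evict 7, frames (5 0 6)
0 -> hit
6 -> hit
5 -> hit
0 -> hit
7 -> miss, evict 5, frames (0 6 7)
5 -> miss, evict 0, frames (6 7 5)
0 -> miss, evict 6, frames (7 5 0)
Hits: 7.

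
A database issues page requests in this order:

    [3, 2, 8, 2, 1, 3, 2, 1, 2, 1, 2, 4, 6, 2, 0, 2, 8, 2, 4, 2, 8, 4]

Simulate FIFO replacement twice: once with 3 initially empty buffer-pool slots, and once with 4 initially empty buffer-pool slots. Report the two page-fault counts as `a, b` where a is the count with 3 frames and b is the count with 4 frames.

12, 10

3 frames: F F F . F F F . . . . F F . F F F . F . . . → 12 faults.
4 frames: F F F . F . . . . . . F F F F . F . F . . . → 10 faults.
10 < 12: adding a frame reduced faults, as is typical.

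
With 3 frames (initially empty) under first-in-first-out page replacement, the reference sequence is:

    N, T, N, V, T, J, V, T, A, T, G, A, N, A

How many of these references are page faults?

N → miss, frames [N]
T → miss, frames [N, T]
N → hit
V → miss, frames [N, T, V]
T → hit
J → miss, evict N, frames [T, V, J]
V → hit
T → hit
A → miss, evict T, frames [V, J, A]
T → miss, evict V, frames [J, A, T]
G → miss, evict J, frames [A, T, G]
A → hit
N → miss, evict A, frames [T, G, N]
A → miss, evict T, frames [G, N, A]
Page faults: 9.

9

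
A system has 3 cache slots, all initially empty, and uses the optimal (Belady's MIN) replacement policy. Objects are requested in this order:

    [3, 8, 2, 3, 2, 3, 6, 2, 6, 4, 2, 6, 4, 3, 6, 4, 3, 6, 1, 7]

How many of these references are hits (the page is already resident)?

3: miss, frames (3)
8: miss, frames (3 8)
2: miss, frames (3 8 2)
3: hit
2: hit
3: hit
6: miss, evict 8, frames (3 2 6)
2: hit
6: hit
4: miss, evict 3, frames (2 6 4)
2: hit
6: hit
4: hit
3: miss, evict 2, frames (6 4 3)
6: hit
4: hit
3: hit
6: hit
1: miss, evict 3, frames (6 4 1)
7: miss, evict 1, frames (6 4 7)
Hits: 12.

12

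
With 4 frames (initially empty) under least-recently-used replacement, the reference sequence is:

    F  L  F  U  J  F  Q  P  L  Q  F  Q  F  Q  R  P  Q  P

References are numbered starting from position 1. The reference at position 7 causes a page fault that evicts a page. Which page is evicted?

L

pos 1: F: fault, frames {F}
pos 2: L: fault, frames {F,L}
pos 3: F: hit
pos 4: U: fault, frames {L,F,U}
pos 5: J: fault, frames {L,F,U,J}
pos 6: F: hit
pos 7: Q: fault, evict L, frames {U,J,F,Q}
At position 7, page L is evicted.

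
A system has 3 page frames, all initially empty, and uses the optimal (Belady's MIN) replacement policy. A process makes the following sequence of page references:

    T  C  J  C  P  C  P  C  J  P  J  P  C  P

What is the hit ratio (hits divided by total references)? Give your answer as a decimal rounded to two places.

T → fault, frames {T}
C → fault, frames {T,C}
J → fault, frames {T,C,J}
C → hit
P → fault, evict T, frames {C,J,P}
C → hit
P → hit
C → hit
J → hit
P → hit
J → hit
P → hit
C → hit
P → hit
Hits: 10 of 14 references → 10/14 = 0.7143.

0.71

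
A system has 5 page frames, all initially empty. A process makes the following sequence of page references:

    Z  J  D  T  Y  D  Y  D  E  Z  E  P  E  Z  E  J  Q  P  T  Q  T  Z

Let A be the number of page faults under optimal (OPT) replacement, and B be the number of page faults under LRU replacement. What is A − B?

Under OPT: F F F F F . . . F . . F . . . . F . . . . . → 8 faults.
Under LRU: F F F F F . . . F F . F . . . F F . F . . F → 12 faults.
A − B = 8 − 12 = -4.

-4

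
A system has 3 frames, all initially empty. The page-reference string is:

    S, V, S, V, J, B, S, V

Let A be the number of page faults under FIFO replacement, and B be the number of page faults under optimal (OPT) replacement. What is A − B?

2

Under FIFO: F F . . F F F F → 6 faults.
Under OPT: F F . . F F . . → 4 faults.
A − B = 6 − 4 = 2.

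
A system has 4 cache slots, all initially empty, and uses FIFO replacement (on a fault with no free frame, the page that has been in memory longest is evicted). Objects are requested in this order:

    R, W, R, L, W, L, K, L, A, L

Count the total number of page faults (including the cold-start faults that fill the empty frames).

5

R -> fault, frames (R)
W -> fault, frames (R W)
R -> hit
L -> fault, frames (R W L)
W -> hit
L -> hit
K -> fault, frames (R W L K)
L -> hit
A -> fault, evict R, frames (W L K A)
L -> hit
Page faults: 5.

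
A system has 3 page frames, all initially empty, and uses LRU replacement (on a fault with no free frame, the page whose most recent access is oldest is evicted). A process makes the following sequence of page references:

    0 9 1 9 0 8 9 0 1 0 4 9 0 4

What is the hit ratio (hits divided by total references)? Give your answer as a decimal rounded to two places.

0.50

0 -> miss, frames (0)
9 -> miss, frames (0 9)
1 -> miss, frames (0 9 1)
9 -> hit
0 -> hit
8 -> miss, evict 1, frames (9 0 8)
9 -> hit
0 -> hit
1 -> miss, evict 8, frames (9 0 1)
0 -> hit
4 -> miss, evict 9, frames (1 0 4)
9 -> miss, evict 1, frames (0 4 9)
0 -> hit
4 -> hit
Hits: 7 of 14 references → 7/14 = 0.5000.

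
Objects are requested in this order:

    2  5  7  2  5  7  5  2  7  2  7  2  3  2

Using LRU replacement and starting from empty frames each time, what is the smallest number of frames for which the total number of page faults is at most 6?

f=1: 14 faults
f=2: 9 faults
f=3: 4 faults
f=4: 4 faults
Smallest f with faults ≤ 6 is 3.

3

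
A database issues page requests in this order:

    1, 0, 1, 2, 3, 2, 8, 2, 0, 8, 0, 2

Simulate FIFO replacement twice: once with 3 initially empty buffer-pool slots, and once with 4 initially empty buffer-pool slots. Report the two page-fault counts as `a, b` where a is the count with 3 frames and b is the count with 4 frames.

3 frames: F F . F F . F . F . . F → 7 faults.
4 frames: F F . F F . F . . . . . → 5 faults.
5 < 7: adding a frame reduced faults, as is typical.

7, 5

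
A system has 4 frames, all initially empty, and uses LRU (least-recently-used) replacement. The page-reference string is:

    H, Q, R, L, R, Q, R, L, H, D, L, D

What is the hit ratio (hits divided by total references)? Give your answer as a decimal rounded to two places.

H -> miss, frames {H}
Q -> miss, frames {H,Q}
R -> miss, frames {H,Q,R}
L -> miss, frames {H,Q,R,L}
R -> hit
Q -> hit
R -> hit
L -> hit
H -> hit
D -> miss, evict Q, frames {R,L,H,D}
L -> hit
D -> hit
Hits: 7 of 12 references → 7/12 = 0.5833.

0.58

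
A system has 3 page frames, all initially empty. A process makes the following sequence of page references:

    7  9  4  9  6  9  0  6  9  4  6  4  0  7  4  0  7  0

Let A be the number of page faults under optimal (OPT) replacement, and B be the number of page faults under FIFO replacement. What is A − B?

-4

Under OPT: F F F . F . F . . F . . . F . . . . → 7 faults.
Under FIFO: F F F . F . F . F F F . F F F . . . → 11 faults.
A − B = 7 − 11 = -4.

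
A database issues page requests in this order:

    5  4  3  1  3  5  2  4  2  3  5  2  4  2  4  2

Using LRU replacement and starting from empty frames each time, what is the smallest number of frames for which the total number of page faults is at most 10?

f=1: 16 faults
f=2: 11 faults
f=3: 10 faults
f=4: 6 faults
f=5: 5 faults
Smallest f with faults ≤ 10 is 3.

3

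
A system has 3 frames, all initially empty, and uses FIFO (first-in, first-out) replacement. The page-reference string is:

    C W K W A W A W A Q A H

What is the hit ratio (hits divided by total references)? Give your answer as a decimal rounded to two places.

C: fault, frames {C}
W: fault, frames {C,W}
K: fault, frames {C,W,K}
W: hit
A: fault, evict C, frames {W,K,A}
W: hit
A: hit
W: hit
A: hit
Q: fault, evict W, frames {K,A,Q}
A: hit
H: fault, evict K, frames {A,Q,H}
Hits: 6 of 12 references → 6/12 = 0.5000.

0.50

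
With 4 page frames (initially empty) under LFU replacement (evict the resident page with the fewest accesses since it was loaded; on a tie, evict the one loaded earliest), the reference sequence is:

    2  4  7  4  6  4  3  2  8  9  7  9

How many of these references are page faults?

2 → fault, frames {2}
4 → fault, frames {2,4}
7 → fault, frames {2,4,7}
4 → hit
6 → fault, frames {2,4,7,6}
4 → hit
3 → fault, evict 2, frames {4,7,6,3}
2 → fault, evict 7, frames {4,6,3,2}
8 → fault, evict 6, frames {4,3,2,8}
9 → fault, evict 3, frames {4,2,8,9}
7 → fault, evict 2, frames {4,8,9,7}
9 → hit
Page faults: 9.

9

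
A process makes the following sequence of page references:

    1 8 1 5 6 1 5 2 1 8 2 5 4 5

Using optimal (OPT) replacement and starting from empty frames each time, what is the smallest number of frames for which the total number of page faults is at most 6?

f=1: 14 faults
f=2: 9 faults
f=3: 7 faults
f=4: 6 faults
f=5: 6 faults
f=6: 6 faults
Smallest f with faults ≤ 6 is 4.

4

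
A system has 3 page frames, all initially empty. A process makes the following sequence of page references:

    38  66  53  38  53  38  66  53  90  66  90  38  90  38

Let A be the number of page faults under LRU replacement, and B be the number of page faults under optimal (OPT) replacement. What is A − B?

Under LRU: F F F . . . . . F . . F . . → 5 faults.
Under OPT: F F F . . . . . F . . . . . → 4 faults.
A − B = 5 − 4 = 1.

1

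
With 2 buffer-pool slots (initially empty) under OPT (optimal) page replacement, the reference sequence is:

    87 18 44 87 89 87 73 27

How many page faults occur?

6

87: fault, frames (87)
18: fault, frames (87 18)
44: fault, evict 18, frames (87 44)
87: hit
89: fault, evict 44, frames (87 89)
87: hit
73: fault, evict 89, frames (87 73)
27: fault, evict 73, frames (87 27)
Page faults: 6.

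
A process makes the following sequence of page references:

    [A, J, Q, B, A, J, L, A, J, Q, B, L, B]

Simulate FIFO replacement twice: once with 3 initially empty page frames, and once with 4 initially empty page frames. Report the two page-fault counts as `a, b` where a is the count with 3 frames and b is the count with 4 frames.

3 frames: F F F F F F F . . F F . . → 9 faults.
4 frames: F F F F . . F F F F F F . → 10 faults.
10 > 9: adding a frame increased faults — Belady's anomaly.

9, 10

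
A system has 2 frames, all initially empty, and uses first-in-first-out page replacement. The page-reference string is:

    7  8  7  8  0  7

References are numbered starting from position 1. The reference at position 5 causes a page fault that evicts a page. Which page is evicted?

pos 1: 7 → fault, frames {7}
pos 2: 8 → fault, frames {7,8}
pos 3: 7 → hit
pos 4: 8 → hit
pos 5: 0 → fault, evict 7, frames {8,0}
At position 5, page 7 is evicted.

7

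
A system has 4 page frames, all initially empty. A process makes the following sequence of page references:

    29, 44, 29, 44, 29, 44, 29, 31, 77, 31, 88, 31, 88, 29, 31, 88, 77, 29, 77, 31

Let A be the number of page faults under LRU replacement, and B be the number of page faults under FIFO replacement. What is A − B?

Under LRU: F F . . . . . F F . F . . . . . . . . . → 5 faults.
Under FIFO: F F . . . . . F F . F . . F . . . . . . → 6 faults.
A − B = 5 − 6 = -1.

-1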